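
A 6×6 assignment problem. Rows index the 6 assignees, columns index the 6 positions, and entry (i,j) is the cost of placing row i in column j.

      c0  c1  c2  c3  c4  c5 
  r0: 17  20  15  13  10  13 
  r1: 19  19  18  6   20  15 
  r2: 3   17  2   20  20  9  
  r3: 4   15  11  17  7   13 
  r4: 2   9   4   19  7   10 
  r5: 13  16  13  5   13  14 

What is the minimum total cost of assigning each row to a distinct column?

one of 2 optimal assignments: row0→col4 (cost 10), row1→col3 (cost 6), row2→col2 (cost 2), row3→col0 (cost 4), row4→col1 (cost 9), row5→col5 (cost 14)
total = 10 + 6 + 2 + 4 + 9 + 14 = 45

Minimum assignment cost: 45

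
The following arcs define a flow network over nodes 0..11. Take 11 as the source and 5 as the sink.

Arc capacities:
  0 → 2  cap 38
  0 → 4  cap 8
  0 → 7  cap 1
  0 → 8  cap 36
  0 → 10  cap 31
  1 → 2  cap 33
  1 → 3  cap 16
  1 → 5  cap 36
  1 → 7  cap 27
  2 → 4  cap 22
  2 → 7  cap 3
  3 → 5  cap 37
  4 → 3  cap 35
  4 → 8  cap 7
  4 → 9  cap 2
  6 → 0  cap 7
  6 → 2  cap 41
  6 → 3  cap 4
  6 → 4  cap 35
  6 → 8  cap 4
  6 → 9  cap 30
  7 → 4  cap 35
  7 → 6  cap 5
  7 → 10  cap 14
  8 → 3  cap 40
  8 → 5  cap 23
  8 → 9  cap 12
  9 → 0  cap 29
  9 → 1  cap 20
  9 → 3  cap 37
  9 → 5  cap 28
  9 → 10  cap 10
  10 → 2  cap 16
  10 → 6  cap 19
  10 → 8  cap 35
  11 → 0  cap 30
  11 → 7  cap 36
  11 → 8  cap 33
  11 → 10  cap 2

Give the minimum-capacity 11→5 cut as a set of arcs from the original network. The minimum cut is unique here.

augment #1: 11→8→5 push 23
augment #2: 11→8→3→5 push 10
augment #3: 11→0→4→3→5 push 8
augment #4: 11→0→8→3→5 push 19
augment #5: 11→0→8→9→5 push 3
augment #6: 11→7→4→9→5 push 2
augment #7: 11→7→6→9→5 push 5
augment #8: 11→10→6→9→5 push 2
augment #9: 11→7→4→8→9→5 push 7
augment #10: 11→7→10→6→9→5 push 9
augment #11: 11→7→10→6→9→1→5 push 5
augment #12: 11→7→4→0→8→9→1→5 push 2
augment #13: 11→7→4→0→10→6→9→1→5 push 3
max flow = 98; residual-reachable set from 11 gives S-side
cut edges (S→T): {(3,5), (4,9), (7,6), (8,5), (8,9), (10,6)} total cap 98

Min-cut arcs: {(3,5), (4,9), (7,6), (8,5), (8,9), (10,6)} (total capacity 98)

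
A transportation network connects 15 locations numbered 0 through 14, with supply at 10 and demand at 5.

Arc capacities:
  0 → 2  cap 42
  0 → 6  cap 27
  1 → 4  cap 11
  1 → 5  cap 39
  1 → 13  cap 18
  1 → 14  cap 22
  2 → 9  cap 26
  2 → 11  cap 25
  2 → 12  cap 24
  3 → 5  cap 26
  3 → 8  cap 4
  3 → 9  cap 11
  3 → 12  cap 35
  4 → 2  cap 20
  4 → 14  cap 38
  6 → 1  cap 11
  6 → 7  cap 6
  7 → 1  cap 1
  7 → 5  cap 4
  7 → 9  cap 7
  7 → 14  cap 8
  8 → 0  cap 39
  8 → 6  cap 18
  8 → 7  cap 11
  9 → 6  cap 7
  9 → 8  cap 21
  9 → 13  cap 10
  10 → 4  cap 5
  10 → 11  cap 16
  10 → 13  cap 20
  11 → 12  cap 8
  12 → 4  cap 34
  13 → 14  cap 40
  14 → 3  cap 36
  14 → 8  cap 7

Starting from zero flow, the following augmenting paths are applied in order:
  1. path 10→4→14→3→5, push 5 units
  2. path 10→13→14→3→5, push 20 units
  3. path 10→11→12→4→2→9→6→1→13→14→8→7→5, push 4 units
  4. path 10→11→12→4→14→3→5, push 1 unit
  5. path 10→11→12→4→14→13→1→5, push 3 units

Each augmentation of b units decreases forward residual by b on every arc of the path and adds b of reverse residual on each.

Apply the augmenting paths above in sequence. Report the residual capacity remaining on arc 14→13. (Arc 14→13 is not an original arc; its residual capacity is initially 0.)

Residual capacity of (14,13): 21

after path 1 (10→4→14→3→5, push 5): res(14,13)=0
after path 2 (10→13→14→3→5, push 20): res(14,13)=20
after path 3 (10→11→12→4→2→9→6→1→13→14→8→7→5, push 4): res(14,13)=24
after path 4 (10→11→12→4→14→3→5, push 1): res(14,13)=24
after path 5 (10→11→12→4→14→13→1→5, push 3): res(14,13)=21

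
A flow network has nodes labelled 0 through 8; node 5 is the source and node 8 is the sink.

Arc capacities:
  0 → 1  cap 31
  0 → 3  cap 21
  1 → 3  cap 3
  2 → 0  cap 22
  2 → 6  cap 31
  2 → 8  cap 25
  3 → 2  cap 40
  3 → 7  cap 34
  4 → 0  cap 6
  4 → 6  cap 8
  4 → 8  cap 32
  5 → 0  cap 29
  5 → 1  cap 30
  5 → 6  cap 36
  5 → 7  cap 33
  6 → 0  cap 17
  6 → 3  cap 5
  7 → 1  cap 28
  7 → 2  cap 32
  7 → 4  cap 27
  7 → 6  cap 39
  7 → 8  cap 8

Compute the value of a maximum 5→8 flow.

augment #1: 5→7→8 bottleneck 8, total now 8
augment #2: 5→7→2→8 bottleneck 25, total now 33
augment #3: 5→0→3→7→4→8 bottleneck 21, total now 54
augment #4: 5→1→3→7→4→8 bottleneck 3, total now 57
augment #5: 5→6→3→7→4→8 bottleneck 3, total now 60

Maximum flow value: 60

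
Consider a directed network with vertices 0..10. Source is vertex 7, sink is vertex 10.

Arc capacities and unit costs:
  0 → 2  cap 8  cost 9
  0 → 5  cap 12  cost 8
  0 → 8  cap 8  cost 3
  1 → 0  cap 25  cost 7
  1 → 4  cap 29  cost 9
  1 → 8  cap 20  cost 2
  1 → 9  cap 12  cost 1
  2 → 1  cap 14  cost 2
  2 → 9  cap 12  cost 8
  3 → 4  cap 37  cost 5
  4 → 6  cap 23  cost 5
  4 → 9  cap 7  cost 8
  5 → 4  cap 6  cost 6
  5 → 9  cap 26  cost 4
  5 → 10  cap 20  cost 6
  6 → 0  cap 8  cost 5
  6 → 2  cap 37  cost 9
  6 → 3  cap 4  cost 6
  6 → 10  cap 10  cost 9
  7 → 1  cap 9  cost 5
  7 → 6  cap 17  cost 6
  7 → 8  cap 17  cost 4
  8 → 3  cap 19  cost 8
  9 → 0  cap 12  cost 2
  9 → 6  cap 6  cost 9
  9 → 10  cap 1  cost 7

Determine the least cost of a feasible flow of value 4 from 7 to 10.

shortest-cost path #1: 7→1→9→10 push 1 @ unit cost 13 (adds 13)
shortest-cost path #2: 7→6→10 push 3 @ unit cost 15 (adds 45)
total cost = 58

Minimum cost for 4 units: 58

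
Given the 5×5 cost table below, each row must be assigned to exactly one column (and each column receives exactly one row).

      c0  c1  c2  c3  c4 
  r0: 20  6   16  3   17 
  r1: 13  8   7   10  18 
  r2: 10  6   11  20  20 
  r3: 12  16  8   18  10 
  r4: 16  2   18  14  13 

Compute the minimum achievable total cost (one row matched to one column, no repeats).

optimal assignment: row0→col3 (cost 3), row1→col2 (cost 7), row2→col0 (cost 10), row3→col4 (cost 10), row4→col1 (cost 2)
total = 3 + 7 + 10 + 10 + 2 = 32

Minimum assignment cost: 32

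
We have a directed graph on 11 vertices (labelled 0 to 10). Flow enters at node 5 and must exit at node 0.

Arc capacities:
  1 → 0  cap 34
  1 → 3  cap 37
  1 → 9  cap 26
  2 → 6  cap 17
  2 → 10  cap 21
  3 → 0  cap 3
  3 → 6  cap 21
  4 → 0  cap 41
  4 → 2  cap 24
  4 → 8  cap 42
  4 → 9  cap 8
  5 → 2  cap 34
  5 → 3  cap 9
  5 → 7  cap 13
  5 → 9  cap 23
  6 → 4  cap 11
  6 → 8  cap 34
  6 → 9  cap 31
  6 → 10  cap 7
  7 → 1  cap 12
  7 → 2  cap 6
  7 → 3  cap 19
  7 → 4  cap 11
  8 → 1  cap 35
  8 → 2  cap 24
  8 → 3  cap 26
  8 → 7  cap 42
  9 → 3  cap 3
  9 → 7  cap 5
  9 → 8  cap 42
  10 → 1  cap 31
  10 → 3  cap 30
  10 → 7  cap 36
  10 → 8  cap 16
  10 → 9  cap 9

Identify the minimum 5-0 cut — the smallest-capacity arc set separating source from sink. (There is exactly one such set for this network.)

Min-cut arcs: {(1,0), (3,0), (6,4), (7,4)} (total capacity 59)

augment #1: 5→3→0 push 3
augment #2: 5→7→1→0 push 12
augment #3: 5→7→4→0 push 1
augment #4: 5→2→6→4→0 push 11
augment #5: 5→2→10→1→0 push 21
augment #6: 5→9→7→4→0 push 5
augment #7: 5→9→8→1→0 push 1
augment #8: 5→9→8→7→4→0 push 5
max flow = 59; residual-reachable set from 5 gives S-side
cut edges (S→T): {(1,0), (3,0), (6,4), (7,4)} total cap 59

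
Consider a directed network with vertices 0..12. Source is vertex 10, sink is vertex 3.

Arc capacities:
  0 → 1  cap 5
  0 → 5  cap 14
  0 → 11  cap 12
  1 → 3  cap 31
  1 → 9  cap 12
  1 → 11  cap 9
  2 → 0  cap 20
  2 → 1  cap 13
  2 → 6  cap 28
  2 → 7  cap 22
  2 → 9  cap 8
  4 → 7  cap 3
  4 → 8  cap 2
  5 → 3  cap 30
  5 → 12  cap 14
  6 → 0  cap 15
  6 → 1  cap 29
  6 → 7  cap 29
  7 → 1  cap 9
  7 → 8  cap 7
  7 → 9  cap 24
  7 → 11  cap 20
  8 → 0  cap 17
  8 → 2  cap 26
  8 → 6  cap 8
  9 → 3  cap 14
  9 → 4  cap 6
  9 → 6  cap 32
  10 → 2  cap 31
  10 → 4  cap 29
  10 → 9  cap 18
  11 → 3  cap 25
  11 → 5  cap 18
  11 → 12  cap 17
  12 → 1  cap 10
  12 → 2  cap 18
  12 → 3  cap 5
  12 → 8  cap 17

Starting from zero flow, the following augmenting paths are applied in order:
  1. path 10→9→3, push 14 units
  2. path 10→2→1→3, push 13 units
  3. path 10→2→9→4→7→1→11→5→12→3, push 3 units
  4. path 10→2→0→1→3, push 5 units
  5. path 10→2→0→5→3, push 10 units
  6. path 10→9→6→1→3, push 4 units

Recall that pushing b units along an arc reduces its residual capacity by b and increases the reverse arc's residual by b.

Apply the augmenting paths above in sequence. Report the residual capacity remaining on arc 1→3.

Residual capacity of (1,3): 9

after path 1 (10→9→3, push 14): res(1,3)=31
after path 2 (10→2→1→3, push 13): res(1,3)=18
after path 3 (10→2→9→4→7→1→11→5→12→3, push 3): res(1,3)=18
after path 4 (10→2→0→1→3, push 5): res(1,3)=13
after path 5 (10→2→0→5→3, push 10): res(1,3)=13
after path 6 (10→9→6→1→3, push 4): res(1,3)=9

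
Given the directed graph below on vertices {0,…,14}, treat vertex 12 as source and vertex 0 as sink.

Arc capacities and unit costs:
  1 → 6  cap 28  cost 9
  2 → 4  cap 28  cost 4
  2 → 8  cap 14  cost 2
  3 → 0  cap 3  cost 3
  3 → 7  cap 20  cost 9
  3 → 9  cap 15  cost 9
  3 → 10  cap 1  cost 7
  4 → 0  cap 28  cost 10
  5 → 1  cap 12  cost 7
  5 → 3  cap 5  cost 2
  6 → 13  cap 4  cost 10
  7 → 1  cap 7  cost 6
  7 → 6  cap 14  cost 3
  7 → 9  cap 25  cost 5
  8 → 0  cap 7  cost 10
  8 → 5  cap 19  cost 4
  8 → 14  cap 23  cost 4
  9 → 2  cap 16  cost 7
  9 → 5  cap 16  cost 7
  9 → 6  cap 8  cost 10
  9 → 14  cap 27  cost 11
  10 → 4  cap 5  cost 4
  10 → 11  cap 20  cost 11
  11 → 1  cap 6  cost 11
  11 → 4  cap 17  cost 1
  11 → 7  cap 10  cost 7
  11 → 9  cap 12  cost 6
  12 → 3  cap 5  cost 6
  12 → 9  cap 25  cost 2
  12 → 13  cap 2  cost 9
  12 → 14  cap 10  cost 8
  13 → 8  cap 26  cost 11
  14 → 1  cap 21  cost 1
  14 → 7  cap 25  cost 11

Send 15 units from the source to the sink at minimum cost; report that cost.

Minimum cost for 15 units: 289

shortest-cost path #1: 12→3→0 push 3 @ unit cost 9 (adds 27)
shortest-cost path #2: 12→9→2→8→0 push 7 @ unit cost 21 (adds 147)
shortest-cost path #3: 12→9→2→4→0 push 5 @ unit cost 23 (adds 115)
total cost = 289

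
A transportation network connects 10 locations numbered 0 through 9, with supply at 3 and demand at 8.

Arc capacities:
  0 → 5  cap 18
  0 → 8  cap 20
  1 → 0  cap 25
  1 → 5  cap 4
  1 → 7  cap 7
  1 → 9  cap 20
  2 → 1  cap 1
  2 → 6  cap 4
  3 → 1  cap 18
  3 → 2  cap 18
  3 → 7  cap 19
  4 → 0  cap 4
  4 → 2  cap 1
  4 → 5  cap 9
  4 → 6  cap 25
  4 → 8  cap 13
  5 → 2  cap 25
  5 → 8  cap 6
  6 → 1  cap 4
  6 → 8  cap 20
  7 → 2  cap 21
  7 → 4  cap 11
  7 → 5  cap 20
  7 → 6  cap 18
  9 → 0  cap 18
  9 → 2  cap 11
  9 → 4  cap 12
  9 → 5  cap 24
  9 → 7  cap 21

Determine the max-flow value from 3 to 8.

Maximum flow value: 42

augment #1: 3→1→0→8 bottleneck 18, total now 18
augment #2: 3→2→6→8 bottleneck 4, total now 22
augment #3: 3→7→4→8 bottleneck 11, total now 33
augment #4: 3→7→5→8 bottleneck 6, total now 39
augment #5: 3→7→6→8 bottleneck 2, total now 41
augment #6: 3→2→1→0→8 bottleneck 1, total now 42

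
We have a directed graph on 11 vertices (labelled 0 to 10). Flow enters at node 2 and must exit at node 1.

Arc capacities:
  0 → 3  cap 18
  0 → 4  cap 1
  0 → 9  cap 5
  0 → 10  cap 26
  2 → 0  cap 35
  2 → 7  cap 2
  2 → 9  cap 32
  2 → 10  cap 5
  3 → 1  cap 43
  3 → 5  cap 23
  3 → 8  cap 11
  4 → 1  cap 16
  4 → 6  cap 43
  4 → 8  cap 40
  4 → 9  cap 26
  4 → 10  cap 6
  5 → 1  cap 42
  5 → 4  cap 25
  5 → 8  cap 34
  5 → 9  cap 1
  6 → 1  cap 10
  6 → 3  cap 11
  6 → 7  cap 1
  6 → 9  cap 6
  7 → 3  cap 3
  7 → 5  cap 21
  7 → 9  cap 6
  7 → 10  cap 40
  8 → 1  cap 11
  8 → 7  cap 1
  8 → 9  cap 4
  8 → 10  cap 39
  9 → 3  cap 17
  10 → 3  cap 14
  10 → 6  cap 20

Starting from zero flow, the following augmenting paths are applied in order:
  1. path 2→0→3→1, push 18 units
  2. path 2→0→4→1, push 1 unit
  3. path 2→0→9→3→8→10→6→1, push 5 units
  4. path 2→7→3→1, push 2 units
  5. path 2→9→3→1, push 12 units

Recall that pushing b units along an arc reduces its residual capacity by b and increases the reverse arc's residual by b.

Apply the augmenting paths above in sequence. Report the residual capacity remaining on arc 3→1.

after path 1 (2→0→3→1, push 18): res(3,1)=25
after path 2 (2→0→4→1, push 1): res(3,1)=25
after path 3 (2→0→9→3→8→10→6→1, push 5): res(3,1)=25
after path 4 (2→7→3→1, push 2): res(3,1)=23
after path 5 (2→9→3→1, push 12): res(3,1)=11

Residual capacity of (3,1): 11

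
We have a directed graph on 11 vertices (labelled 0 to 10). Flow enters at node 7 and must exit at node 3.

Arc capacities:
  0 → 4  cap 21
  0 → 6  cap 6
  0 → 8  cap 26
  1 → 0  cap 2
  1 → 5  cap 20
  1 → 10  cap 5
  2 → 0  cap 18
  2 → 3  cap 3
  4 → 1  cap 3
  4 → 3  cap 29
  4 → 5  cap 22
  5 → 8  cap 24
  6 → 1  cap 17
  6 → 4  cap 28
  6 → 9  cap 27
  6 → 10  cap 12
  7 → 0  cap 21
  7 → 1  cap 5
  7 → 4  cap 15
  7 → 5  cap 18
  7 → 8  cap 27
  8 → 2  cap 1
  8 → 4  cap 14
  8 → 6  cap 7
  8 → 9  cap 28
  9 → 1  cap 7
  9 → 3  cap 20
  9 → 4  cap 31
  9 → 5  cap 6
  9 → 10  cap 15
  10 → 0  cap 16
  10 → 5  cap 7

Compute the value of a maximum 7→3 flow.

Maximum flow value: 50

augment #1: 7→4→3 bottleneck 15, total now 15
augment #2: 7→0→4→3 bottleneck 14, total now 29
augment #3: 7→8→2→3 bottleneck 1, total now 30
augment #4: 7→8→9→3 bottleneck 20, total now 50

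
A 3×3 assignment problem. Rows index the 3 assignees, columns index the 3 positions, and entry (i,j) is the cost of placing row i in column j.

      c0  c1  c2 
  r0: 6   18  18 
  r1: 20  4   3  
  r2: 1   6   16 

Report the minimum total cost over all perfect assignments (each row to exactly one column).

optimal assignment: row0→col0 (cost 6), row1→col2 (cost 3), row2→col1 (cost 6)
total = 6 + 3 + 6 = 15

Minimum assignment cost: 15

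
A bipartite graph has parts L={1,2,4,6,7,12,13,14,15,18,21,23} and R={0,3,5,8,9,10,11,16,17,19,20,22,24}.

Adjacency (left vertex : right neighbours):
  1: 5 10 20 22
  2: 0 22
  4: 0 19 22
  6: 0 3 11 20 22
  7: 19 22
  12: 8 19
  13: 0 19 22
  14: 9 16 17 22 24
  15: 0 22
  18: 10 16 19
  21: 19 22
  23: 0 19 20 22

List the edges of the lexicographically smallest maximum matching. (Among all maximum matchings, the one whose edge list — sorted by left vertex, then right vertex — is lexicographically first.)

|M| = 9 (so the lex-smallest maximum matching has 9 edges)
process left vertices in ascending order; for each, take the smallest-labelled available neighbour that still permits 9 edges overall, or leave it unmatched if none does
lex-smallest matching: {1-5, 2-0, 4-19, 6-3, 7-22, 12-8, 14-9, 18-10, 23-20}

Lex-smallest maximum matching: {(1,5), (2,0), (4,19), (6,3), (7,22), (12,8), (14,9), (18,10), (23,20)}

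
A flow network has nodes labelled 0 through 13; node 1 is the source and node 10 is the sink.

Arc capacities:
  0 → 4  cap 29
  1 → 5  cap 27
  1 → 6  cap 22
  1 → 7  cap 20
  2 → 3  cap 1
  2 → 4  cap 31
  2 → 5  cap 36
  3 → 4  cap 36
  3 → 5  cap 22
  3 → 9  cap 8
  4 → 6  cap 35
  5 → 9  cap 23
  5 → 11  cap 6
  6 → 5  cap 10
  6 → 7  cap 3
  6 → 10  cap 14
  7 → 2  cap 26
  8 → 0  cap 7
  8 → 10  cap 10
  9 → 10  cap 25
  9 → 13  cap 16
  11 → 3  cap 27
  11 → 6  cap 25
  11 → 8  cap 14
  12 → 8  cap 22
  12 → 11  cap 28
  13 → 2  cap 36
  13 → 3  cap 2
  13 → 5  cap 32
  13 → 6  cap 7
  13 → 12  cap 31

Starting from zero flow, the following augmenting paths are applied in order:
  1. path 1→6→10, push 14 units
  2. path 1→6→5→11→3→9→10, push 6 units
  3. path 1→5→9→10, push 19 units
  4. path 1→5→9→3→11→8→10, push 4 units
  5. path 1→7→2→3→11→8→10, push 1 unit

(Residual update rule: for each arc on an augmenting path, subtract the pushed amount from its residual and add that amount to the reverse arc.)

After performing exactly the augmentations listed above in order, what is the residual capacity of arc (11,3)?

after path 1 (1→6→10, push 14): res(11,3)=27
after path 2 (1→6→5→11→3→9→10, push 6): res(11,3)=21
after path 3 (1→5→9→10, push 19): res(11,3)=21
after path 4 (1→5→9→3→11→8→10, push 4): res(11,3)=25
after path 5 (1→7→2→3→11→8→10, push 1): res(11,3)=26

Residual capacity of (11,3): 26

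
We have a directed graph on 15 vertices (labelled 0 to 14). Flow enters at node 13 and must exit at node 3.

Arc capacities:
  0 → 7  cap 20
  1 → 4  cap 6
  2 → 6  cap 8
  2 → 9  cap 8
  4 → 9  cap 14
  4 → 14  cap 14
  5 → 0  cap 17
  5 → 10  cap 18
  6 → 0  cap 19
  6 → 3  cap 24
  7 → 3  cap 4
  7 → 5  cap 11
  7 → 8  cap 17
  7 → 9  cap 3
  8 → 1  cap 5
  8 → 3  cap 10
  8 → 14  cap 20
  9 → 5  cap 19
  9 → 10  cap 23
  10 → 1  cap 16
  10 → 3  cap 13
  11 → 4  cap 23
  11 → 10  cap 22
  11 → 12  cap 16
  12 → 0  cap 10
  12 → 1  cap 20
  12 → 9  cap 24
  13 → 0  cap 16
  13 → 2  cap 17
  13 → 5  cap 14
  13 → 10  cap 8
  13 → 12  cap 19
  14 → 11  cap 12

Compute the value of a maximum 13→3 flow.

Maximum flow value: 35

augment #1: 13→10→3 bottleneck 8, total now 8
augment #2: 13→0→7→3 bottleneck 4, total now 12
augment #3: 13→2→6→3 bottleneck 8, total now 20
augment #4: 13→5→10→3 bottleneck 5, total now 25
augment #5: 13→0→7→8→3 bottleneck 10, total now 35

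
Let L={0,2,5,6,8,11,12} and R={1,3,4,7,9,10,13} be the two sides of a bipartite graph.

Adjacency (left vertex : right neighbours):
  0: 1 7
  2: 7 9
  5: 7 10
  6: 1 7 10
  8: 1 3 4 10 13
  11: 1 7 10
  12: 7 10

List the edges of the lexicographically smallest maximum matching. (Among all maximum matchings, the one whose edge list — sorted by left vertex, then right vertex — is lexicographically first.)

|M| = 5 (so the lex-smallest maximum matching has 5 edges)
process left vertices in ascending order; for each, take the smallest-labelled available neighbour that still permits 5 edges overall, or leave it unmatched if none does
lex-smallest matching: {0-1, 2-9, 5-7, 6-10, 8-3}

Lex-smallest maximum matching: {(0,1), (2,9), (5,7), (6,10), (8,3)}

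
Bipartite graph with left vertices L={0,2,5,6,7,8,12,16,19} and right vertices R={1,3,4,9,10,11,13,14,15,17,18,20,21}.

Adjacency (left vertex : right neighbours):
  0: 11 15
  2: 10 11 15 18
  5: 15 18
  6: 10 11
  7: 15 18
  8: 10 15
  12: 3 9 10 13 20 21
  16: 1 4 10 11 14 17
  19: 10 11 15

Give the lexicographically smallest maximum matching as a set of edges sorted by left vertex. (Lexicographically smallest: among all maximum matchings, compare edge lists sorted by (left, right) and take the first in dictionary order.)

|M| = 6 (so the lex-smallest maximum matching has 6 edges)
process left vertices in ascending order; for each, take the smallest-labelled available neighbour that still permits 6 edges overall, or leave it unmatched if none does
lex-smallest matching: {0-11, 2-10, 5-15, 7-18, 12-3, 16-1}

Lex-smallest maximum matching: {(0,11), (2,10), (5,15), (7,18), (12,3), (16,1)}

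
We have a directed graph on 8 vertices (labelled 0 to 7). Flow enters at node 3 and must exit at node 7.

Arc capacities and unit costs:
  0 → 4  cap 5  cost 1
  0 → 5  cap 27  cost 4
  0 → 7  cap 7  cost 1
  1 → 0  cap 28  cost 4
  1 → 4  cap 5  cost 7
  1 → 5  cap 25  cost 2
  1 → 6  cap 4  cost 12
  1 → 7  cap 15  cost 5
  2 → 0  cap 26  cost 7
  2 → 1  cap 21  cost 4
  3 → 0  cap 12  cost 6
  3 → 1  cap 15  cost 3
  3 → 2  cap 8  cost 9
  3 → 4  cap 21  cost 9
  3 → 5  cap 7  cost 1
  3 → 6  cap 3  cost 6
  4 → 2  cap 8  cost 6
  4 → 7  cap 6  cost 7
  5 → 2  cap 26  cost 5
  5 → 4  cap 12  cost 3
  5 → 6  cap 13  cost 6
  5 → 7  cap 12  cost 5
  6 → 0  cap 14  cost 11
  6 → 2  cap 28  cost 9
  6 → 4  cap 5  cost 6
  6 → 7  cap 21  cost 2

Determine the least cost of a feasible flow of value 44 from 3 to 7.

Minimum cost for 44 units: 429

shortest-cost path #1: 3→5→7 push 7 @ unit cost 6 (adds 42)
shortest-cost path #2: 3→0→7 push 7 @ unit cost 7 (adds 49)
shortest-cost path #3: 3→6→7 push 3 @ unit cost 8 (adds 24)
shortest-cost path #4: 3→1→7 push 15 @ unit cost 8 (adds 120)
shortest-cost path #5: 3→0→4→7 push 5 @ unit cost 14 (adds 70)
shortest-cost path #6: 3→4→7 push 1 @ unit cost 16 (adds 16)
shortest-cost path #7: 3→4→0→5→7 push 5 @ unit cost 17 (adds 85)
shortest-cost path #8: 3→2→1→5→6→7 push 1 @ unit cost 23 (adds 23)
total cost = 429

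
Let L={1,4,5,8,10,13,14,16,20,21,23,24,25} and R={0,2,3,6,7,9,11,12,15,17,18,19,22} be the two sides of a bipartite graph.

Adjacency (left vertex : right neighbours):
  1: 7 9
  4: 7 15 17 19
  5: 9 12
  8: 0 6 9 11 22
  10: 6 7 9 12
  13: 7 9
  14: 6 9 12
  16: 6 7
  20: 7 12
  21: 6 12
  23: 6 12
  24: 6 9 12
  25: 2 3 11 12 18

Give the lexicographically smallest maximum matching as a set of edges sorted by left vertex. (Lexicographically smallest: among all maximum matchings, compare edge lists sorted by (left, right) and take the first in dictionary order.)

Lex-smallest maximum matching: {(1,7), (4,15), (5,9), (8,0), (10,6), (14,12), (25,2)}

|M| = 7 (so the lex-smallest maximum matching has 7 edges)
process left vertices in ascending order; for each, take the smallest-labelled available neighbour that still permits 7 edges overall, or leave it unmatched if none does
lex-smallest matching: {1-7, 4-15, 5-9, 8-0, 10-6, 14-12, 25-2}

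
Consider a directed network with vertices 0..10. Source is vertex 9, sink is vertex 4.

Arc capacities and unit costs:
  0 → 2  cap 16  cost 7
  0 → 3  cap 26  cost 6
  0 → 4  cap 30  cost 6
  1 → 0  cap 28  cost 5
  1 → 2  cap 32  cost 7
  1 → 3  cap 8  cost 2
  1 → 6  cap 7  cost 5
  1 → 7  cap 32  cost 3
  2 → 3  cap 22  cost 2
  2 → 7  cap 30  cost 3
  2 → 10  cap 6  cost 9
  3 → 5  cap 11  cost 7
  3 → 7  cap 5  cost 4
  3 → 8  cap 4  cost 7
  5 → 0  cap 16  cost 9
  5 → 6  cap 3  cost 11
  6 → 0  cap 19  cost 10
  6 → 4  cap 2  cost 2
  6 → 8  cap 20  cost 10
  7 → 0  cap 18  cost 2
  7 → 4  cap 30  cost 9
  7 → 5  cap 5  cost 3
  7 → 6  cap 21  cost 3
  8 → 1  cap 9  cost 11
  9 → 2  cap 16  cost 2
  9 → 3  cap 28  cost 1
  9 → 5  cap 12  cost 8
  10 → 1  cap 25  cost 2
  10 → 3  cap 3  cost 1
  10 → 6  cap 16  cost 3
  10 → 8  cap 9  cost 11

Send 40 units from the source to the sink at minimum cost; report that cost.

shortest-cost path #1: 9→2→7→6→4 push 2 @ unit cost 10 (adds 20)
shortest-cost path #2: 9→2→7→0→4 push 14 @ unit cost 13 (adds 182)
shortest-cost path #3: 9→3→7→0→4 push 4 @ unit cost 13 (adds 52)
shortest-cost path #4: 9→3→7→4 push 1 @ unit cost 14 (adds 14)
shortest-cost path #5: 9→5→0→4 push 12 @ unit cost 23 (adds 276)
shortest-cost path #6: 9→3→5→0→7→4 push 4 @ unit cost 24 (adds 96)
shortest-cost path #7: 9→3→5→6→7→4 push 2 @ unit cost 25 (adds 50)
shortest-cost path #8: 9→3→8→1→7→4 push 1 @ unit cost 31 (adds 31)
total cost = 721

Minimum cost for 40 units: 721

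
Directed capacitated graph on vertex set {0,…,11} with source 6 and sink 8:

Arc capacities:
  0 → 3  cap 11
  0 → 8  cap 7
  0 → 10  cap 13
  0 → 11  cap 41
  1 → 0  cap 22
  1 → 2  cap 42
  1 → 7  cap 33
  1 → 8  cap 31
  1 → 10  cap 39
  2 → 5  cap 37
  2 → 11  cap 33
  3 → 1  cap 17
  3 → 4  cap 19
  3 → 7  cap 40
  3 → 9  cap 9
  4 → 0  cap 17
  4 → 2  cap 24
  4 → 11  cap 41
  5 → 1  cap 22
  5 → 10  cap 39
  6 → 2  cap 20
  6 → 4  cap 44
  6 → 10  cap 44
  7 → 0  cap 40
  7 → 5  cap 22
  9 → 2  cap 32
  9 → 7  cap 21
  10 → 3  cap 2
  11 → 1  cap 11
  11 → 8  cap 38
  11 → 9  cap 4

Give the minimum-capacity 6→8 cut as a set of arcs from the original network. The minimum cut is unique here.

Min-cut arcs: {(6,2), (6,4), (10,3)} (total capacity 66)

augment #1: 6→2→11→8 push 20
augment #2: 6→4→0→8 push 7
augment #3: 6→4→11→8 push 18
augment #4: 6→4→11→1→8 push 11
augment #5: 6→10→3→1→8 push 2
augment #6: 6→4→0→3→1→8 push 8
max flow = 66; residual-reachable set from 6 gives S-side
cut edges (S→T): {(6,2), (6,4), (10,3)} total cap 66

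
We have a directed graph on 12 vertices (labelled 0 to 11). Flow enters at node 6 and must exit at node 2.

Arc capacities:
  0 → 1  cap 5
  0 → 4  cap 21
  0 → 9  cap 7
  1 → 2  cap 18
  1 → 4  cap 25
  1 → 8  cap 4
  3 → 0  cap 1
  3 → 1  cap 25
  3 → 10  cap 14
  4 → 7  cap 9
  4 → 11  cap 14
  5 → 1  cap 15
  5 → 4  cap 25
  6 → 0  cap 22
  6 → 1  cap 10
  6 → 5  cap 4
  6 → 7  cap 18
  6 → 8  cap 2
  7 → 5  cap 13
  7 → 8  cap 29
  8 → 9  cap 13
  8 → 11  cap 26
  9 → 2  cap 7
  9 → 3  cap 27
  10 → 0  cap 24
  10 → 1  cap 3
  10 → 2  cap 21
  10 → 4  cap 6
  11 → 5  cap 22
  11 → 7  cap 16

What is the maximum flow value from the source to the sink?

augment #1: 6→1→2 bottleneck 10, total now 10
augment #2: 6→0→1→2 bottleneck 5, total now 15
augment #3: 6→0→9→2 bottleneck 7, total now 22
augment #4: 6→5→1→2 bottleneck 3, total now 25
augment #5: 6→8→9→3→10→2 bottleneck 2, total now 27
augment #6: 6→7→8→9→3→10→2 bottleneck 11, total now 38

Maximum flow value: 38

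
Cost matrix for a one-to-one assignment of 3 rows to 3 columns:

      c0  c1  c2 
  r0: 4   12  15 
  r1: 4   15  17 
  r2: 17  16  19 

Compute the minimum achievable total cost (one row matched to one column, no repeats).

one of 2 optimal assignments: row0→col1 (cost 12), row1→col0 (cost 4), row2→col2 (cost 19)
total = 12 + 4 + 19 = 35

Minimum assignment cost: 35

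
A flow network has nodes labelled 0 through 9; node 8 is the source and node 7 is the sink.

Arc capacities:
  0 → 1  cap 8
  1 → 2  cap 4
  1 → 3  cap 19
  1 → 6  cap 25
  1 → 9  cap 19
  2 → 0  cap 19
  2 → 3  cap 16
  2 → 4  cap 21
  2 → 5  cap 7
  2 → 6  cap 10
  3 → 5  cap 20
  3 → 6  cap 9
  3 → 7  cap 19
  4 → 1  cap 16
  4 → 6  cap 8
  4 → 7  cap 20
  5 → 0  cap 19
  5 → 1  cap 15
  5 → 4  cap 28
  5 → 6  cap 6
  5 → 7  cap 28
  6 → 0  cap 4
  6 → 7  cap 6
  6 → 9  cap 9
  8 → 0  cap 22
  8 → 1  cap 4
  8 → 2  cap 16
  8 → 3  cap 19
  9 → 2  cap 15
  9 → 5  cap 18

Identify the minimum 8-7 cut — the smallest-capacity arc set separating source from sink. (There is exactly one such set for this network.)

Min-cut arcs: {(0,1), (8,1), (8,2), (8,3)} (total capacity 47)

augment #1: 8→3→7 push 19
augment #2: 8→1→6→7 push 4
augment #3: 8→2→4→7 push 16
augment #4: 8→0→1→6→7 push 2
augment #5: 8→0→1→2→4→7 push 4
augment #6: 8→0→1→3→5→7 push 2
max flow = 47; residual-reachable set from 8 gives S-side
cut edges (S→T): {(0,1), (8,1), (8,2), (8,3)} total cap 47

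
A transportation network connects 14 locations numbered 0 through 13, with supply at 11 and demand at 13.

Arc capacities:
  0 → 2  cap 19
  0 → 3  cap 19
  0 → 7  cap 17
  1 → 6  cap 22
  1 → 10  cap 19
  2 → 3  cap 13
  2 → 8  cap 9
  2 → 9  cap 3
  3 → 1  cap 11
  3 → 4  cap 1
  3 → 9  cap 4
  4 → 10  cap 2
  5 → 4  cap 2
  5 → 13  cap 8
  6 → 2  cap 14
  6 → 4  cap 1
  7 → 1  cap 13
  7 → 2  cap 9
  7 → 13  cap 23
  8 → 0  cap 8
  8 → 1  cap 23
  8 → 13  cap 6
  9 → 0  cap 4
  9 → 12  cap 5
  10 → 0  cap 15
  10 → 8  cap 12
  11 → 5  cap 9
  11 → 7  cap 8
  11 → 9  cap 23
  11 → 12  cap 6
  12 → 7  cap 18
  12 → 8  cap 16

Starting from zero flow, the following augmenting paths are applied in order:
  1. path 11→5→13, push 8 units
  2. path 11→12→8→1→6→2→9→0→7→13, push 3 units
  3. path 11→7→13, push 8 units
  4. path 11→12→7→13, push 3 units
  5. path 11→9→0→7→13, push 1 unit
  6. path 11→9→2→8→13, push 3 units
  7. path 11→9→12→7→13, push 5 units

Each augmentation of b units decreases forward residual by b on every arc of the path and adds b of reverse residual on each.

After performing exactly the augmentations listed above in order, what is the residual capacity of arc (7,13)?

after path 1 (11→5→13, push 8): res(7,13)=23
after path 2 (11→12→8→1→6→2→9→0→7→13, push 3): res(7,13)=20
after path 3 (11→7→13, push 8): res(7,13)=12
after path 4 (11→12→7→13, push 3): res(7,13)=9
after path 5 (11→9→0→7→13, push 1): res(7,13)=8
after path 6 (11→9→2→8→13, push 3): res(7,13)=8
after path 7 (11→9→12→7→13, push 5): res(7,13)=3

Residual capacity of (7,13): 3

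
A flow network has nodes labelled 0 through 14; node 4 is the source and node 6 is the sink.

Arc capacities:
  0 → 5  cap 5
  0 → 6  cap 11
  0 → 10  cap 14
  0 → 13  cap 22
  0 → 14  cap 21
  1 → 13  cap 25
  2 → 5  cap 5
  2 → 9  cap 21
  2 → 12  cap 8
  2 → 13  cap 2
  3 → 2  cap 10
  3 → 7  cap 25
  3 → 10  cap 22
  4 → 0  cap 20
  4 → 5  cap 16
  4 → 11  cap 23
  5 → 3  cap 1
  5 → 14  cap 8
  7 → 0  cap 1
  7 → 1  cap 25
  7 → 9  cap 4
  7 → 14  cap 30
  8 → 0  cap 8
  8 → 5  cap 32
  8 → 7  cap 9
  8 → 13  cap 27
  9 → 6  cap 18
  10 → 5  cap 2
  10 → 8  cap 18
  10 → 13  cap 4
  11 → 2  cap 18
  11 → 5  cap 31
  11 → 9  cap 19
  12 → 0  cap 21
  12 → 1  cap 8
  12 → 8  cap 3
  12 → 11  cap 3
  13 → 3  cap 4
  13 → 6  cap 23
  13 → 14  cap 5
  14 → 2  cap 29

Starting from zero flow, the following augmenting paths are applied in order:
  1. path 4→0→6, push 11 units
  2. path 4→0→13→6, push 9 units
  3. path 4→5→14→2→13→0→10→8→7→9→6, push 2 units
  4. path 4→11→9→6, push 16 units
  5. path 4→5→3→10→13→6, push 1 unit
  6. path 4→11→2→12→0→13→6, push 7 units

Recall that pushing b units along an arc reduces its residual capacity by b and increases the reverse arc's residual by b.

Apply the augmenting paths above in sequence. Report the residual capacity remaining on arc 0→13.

after path 1 (4→0→6, push 11): res(0,13)=22
after path 2 (4→0→13→6, push 9): res(0,13)=13
after path 3 (4→5→14→2→13→0→10→8→7→9→6, push 2): res(0,13)=15
after path 4 (4→11→9→6, push 16): res(0,13)=15
after path 5 (4→5→3→10→13→6, push 1): res(0,13)=15
after path 6 (4→11→2→12→0→13→6, push 7): res(0,13)=8

Residual capacity of (0,13): 8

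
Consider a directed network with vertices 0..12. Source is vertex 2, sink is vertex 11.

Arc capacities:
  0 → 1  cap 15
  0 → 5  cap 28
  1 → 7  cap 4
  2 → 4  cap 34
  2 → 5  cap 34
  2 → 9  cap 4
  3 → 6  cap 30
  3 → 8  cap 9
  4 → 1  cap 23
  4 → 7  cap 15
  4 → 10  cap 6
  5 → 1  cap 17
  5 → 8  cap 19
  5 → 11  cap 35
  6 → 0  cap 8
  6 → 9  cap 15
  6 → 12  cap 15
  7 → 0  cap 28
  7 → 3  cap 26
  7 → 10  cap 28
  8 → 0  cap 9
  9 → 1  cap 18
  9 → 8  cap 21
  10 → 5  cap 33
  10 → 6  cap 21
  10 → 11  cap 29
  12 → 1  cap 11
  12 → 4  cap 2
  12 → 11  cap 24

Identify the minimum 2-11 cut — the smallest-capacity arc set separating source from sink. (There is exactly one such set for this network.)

Min-cut arcs: {(1,7), (4,7), (4,10), (5,11)} (total capacity 60)

augment #1: 2→5→11 push 34
augment #2: 2→4→10→11 push 6
augment #3: 2→4→7→10→11 push 15
augment #4: 2→4→1→7→10→11 push 4
augment #5: 2→9→8→0→5→11 push 1
max flow = 60; residual-reachable set from 2 gives S-side
cut edges (S→T): {(1,7), (4,7), (4,10), (5,11)} total cap 60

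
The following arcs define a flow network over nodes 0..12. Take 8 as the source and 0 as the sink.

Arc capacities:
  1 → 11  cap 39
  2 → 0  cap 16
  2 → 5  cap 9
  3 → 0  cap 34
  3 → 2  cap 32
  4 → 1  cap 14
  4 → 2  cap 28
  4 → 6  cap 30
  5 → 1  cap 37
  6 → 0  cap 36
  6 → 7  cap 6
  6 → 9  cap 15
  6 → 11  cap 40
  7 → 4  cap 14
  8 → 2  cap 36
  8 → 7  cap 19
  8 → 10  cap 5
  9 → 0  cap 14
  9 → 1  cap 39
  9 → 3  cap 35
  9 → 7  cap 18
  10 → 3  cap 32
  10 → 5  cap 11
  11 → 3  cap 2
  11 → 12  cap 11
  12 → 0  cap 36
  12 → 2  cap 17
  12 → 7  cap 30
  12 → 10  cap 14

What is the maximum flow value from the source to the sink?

Maximum flow value: 44

augment #1: 8→2→0 bottleneck 16, total now 16
augment #2: 8→10→3→0 bottleneck 5, total now 21
augment #3: 8→7→4→6→0 bottleneck 14, total now 35
augment #4: 8→2→5→1→11→3→0 bottleneck 2, total now 37
augment #5: 8→2→5→1→11→12→0 bottleneck 7, total now 44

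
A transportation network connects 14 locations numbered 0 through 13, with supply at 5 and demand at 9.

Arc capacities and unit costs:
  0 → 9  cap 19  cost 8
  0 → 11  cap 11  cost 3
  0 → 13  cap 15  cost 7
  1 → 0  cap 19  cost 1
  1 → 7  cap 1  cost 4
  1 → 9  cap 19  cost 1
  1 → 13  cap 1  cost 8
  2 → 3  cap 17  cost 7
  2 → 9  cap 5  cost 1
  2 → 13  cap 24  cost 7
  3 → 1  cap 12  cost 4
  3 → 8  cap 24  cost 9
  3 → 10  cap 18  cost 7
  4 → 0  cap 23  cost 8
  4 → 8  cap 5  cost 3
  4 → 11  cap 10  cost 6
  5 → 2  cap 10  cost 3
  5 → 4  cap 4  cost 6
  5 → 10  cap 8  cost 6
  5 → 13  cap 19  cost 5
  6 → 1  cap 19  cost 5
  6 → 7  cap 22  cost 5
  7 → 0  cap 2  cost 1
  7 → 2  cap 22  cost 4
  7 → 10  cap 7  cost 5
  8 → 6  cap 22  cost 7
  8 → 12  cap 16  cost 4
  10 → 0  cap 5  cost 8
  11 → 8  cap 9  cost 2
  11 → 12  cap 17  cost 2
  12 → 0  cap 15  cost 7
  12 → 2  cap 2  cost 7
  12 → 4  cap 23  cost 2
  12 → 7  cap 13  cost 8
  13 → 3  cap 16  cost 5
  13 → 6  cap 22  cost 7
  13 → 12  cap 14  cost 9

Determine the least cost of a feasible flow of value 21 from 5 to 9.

Minimum cost for 21 units: 272

shortest-cost path #1: 5→2→9 push 5 @ unit cost 4 (adds 20)
shortest-cost path #2: 5→13→3→1→9 push 12 @ unit cost 15 (adds 180)
shortest-cost path #3: 5→13→6→1→9 push 4 @ unit cost 18 (adds 72)
total cost = 272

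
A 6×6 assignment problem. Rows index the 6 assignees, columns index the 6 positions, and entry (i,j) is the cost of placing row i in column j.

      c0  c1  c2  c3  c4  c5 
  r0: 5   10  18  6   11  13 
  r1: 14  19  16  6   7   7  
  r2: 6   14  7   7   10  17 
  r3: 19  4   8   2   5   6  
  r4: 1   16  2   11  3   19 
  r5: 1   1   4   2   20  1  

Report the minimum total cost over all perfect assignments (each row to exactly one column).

Minimum assignment cost: 25

optimal assignment: row0→col0 (cost 5), row1→col5 (cost 7), row2→col2 (cost 7), row3→col3 (cost 2), row4→col4 (cost 3), row5→col1 (cost 1)
total = 5 + 7 + 7 + 2 + 3 + 1 = 25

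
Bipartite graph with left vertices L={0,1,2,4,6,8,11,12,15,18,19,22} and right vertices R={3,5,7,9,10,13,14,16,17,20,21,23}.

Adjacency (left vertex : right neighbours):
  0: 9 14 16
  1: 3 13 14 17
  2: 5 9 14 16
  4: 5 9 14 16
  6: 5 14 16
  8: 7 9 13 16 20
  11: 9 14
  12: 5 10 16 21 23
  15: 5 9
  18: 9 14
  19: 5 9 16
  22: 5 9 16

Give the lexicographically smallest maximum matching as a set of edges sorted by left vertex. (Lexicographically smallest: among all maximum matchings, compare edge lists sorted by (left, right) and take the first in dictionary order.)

|M| = 7 (so the lex-smallest maximum matching has 7 edges)
process left vertices in ascending order; for each, take the smallest-labelled available neighbour that still permits 7 edges overall, or leave it unmatched if none does
lex-smallest matching: {0-9, 1-3, 2-5, 4-14, 6-16, 8-7, 12-10}

Lex-smallest maximum matching: {(0,9), (1,3), (2,5), (4,14), (6,16), (8,7), (12,10)}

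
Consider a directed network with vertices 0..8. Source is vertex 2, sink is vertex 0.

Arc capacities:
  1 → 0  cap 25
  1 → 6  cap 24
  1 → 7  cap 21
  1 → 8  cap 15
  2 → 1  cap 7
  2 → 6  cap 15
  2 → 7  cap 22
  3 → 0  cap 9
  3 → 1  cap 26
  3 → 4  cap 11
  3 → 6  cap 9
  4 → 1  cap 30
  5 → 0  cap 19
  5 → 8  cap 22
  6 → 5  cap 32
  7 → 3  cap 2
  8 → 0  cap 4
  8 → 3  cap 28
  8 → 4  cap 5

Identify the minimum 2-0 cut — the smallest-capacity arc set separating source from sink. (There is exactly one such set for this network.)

augment #1: 2→1→0 push 7
augment #2: 2→6→5→0 push 15
augment #3: 2→7→3→0 push 2
max flow = 24; residual-reachable set from 2 gives S-side
cut edges (S→T): {(2,1), (2,6), (7,3)} total cap 24

Min-cut arcs: {(2,1), (2,6), (7,3)} (total capacity 24)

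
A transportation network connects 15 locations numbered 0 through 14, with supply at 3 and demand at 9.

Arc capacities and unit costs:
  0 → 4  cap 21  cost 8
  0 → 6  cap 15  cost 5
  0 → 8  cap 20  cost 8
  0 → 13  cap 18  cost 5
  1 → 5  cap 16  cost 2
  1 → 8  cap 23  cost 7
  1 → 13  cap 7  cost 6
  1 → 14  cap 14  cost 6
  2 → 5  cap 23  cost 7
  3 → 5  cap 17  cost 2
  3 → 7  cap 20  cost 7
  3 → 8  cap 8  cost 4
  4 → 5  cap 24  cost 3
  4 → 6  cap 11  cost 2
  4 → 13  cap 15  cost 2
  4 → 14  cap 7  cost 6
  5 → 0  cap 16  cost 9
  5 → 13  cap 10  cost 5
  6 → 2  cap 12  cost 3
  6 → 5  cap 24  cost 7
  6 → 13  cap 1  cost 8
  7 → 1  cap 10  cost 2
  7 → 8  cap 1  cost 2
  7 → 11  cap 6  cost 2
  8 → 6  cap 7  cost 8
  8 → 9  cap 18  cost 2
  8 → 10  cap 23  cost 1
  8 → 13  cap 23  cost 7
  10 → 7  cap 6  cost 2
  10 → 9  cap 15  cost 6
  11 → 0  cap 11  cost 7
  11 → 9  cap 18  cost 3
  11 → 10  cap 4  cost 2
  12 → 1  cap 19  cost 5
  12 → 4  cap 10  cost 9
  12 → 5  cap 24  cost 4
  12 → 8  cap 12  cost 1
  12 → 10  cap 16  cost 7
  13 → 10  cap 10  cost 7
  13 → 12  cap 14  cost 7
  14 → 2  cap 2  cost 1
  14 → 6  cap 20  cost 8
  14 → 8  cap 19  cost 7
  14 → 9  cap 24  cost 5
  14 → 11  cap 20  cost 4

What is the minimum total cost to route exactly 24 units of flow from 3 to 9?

shortest-cost path #1: 3→8→9 push 8 @ unit cost 6 (adds 48)
shortest-cost path #2: 3→7→8→9 push 1 @ unit cost 11 (adds 11)
shortest-cost path #3: 3→7→11→9 push 6 @ unit cost 12 (adds 72)
shortest-cost path #4: 3→5→13→12→8→9 push 9 @ unit cost 17 (adds 153)
total cost = 284

Minimum cost for 24 units: 284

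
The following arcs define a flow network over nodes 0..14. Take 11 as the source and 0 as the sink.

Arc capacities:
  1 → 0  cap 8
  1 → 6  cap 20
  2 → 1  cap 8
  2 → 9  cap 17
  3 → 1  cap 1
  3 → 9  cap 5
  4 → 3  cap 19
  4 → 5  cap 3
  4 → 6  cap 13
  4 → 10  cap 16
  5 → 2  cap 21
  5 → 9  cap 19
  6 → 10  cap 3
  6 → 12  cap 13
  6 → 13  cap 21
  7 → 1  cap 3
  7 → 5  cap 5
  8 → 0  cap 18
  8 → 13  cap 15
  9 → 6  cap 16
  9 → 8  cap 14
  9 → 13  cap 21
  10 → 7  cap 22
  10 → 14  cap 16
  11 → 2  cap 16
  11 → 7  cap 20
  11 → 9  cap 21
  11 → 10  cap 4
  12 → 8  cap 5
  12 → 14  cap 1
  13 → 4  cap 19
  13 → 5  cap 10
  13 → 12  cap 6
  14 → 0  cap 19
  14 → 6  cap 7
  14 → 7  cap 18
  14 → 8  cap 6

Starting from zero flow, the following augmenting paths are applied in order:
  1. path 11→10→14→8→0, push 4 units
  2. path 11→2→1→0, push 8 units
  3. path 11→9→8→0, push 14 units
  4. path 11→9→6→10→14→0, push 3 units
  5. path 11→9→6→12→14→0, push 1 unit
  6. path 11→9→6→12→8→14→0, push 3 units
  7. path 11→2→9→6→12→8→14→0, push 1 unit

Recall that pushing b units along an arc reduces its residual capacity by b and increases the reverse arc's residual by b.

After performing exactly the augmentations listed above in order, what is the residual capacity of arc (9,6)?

after path 1 (11→10→14→8→0, push 4): res(9,6)=16
after path 2 (11→2→1→0, push 8): res(9,6)=16
after path 3 (11→9→8→0, push 14): res(9,6)=16
after path 4 (11→9→6→10→14→0, push 3): res(9,6)=13
after path 5 (11→9→6→12→14→0, push 1): res(9,6)=12
after path 6 (11→9→6→12→8→14→0, push 3): res(9,6)=9
after path 7 (11→2→9→6→12→8→14→0, push 1): res(9,6)=8

Residual capacity of (9,6): 8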